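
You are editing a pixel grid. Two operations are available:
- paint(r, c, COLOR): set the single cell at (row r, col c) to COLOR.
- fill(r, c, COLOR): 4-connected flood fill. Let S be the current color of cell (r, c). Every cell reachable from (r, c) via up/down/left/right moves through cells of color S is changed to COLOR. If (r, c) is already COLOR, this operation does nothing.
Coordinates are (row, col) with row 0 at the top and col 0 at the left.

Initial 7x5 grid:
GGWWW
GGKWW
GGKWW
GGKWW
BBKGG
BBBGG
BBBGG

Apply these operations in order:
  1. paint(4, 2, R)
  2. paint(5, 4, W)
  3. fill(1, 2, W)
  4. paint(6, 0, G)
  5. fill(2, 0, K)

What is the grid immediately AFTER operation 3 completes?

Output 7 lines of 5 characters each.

Answer: GGWWW
GGWWW
GGWWW
GGWWW
BBRGG
BBBGW
BBBGG

Derivation:
After op 1 paint(4,2,R):
GGWWW
GGKWW
GGKWW
GGKWW
BBRGG
BBBGG
BBBGG
After op 2 paint(5,4,W):
GGWWW
GGKWW
GGKWW
GGKWW
BBRGG
BBBGW
BBBGG
After op 3 fill(1,2,W) [3 cells changed]:
GGWWW
GGWWW
GGWWW
GGWWW
BBRGG
BBBGW
BBBGG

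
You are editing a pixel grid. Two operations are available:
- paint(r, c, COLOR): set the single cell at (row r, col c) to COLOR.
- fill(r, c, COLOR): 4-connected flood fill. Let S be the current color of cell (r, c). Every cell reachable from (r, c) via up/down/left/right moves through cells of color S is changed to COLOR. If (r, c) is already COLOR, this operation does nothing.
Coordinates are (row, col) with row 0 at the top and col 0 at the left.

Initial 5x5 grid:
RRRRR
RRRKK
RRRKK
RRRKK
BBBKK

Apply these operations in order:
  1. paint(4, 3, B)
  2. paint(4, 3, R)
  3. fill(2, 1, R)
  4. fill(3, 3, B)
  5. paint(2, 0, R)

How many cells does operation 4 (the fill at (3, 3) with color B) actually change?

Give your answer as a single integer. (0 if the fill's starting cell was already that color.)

Answer: 7

Derivation:
After op 1 paint(4,3,B):
RRRRR
RRRKK
RRRKK
RRRKK
BBBBK
After op 2 paint(4,3,R):
RRRRR
RRRKK
RRRKK
RRRKK
BBBRK
After op 3 fill(2,1,R) [0 cells changed]:
RRRRR
RRRKK
RRRKK
RRRKK
BBBRK
After op 4 fill(3,3,B) [7 cells changed]:
RRRRR
RRRBB
RRRBB
RRRBB
BBBRB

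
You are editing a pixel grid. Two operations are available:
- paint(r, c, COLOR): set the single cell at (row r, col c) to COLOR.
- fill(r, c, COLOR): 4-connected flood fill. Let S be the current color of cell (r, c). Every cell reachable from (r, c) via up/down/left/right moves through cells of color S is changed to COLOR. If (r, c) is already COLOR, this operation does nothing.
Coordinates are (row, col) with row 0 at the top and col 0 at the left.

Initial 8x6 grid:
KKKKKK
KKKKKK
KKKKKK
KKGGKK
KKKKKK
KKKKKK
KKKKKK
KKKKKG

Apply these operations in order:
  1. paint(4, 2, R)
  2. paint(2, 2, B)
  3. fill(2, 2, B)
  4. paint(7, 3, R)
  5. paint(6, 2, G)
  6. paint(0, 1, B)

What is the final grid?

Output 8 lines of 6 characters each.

After op 1 paint(4,2,R):
KKKKKK
KKKKKK
KKKKKK
KKGGKK
KKRKKK
KKKKKK
KKKKKK
KKKKKG
After op 2 paint(2,2,B):
KKKKKK
KKKKKK
KKBKKK
KKGGKK
KKRKKK
KKKKKK
KKKKKK
KKKKKG
After op 3 fill(2,2,B) [0 cells changed]:
KKKKKK
KKKKKK
KKBKKK
KKGGKK
KKRKKK
KKKKKK
KKKKKK
KKKKKG
After op 4 paint(7,3,R):
KKKKKK
KKKKKK
KKBKKK
KKGGKK
KKRKKK
KKKKKK
KKKKKK
KKKRKG
After op 5 paint(6,2,G):
KKKKKK
KKKKKK
KKBKKK
KKGGKK
KKRKKK
KKKKKK
KKGKKK
KKKRKG
After op 6 paint(0,1,B):
KBKKKK
KKKKKK
KKBKKK
KKGGKK
KKRKKK
KKKKKK
KKGKKK
KKKRKG

Answer: KBKKKK
KKKKKK
KKBKKK
KKGGKK
KKRKKK
KKKKKK
KKGKKK
KKKRKG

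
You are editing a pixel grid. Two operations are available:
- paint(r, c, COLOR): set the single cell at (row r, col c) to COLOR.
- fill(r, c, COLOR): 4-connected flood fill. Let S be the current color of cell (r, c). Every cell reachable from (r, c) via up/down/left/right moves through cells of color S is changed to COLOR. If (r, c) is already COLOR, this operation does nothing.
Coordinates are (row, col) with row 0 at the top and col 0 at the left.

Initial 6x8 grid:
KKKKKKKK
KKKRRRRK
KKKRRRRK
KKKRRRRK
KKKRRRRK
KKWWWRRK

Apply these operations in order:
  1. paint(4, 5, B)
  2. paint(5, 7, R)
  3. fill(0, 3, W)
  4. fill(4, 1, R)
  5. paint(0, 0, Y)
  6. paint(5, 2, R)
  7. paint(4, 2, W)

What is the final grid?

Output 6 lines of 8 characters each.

Answer: YRRRRRRR
RRRRRRRR
RRRRRRRR
RRRRRRRR
RRWRRBRR
RRRRRRRR

Derivation:
After op 1 paint(4,5,B):
KKKKKKKK
KKKRRRRK
KKKRRRRK
KKKRRRRK
KKKRRBRK
KKWWWRRK
After op 2 paint(5,7,R):
KKKKKKKK
KKKRRRRK
KKKRRRRK
KKKRRRRK
KKKRRBRK
KKWWWRRR
After op 3 fill(0,3,W) [26 cells changed]:
WWWWWWWW
WWWRRRRW
WWWRRRRW
WWWRRRRW
WWWRRBRW
WWWWWRRR
After op 4 fill(4,1,R) [29 cells changed]:
RRRRRRRR
RRRRRRRR
RRRRRRRR
RRRRRRRR
RRRRRBRR
RRRRRRRR
After op 5 paint(0,0,Y):
YRRRRRRR
RRRRRRRR
RRRRRRRR
RRRRRRRR
RRRRRBRR
RRRRRRRR
After op 6 paint(5,2,R):
YRRRRRRR
RRRRRRRR
RRRRRRRR
RRRRRRRR
RRRRRBRR
RRRRRRRR
After op 7 paint(4,2,W):
YRRRRRRR
RRRRRRRR
RRRRRRRR
RRRRRRRR
RRWRRBRR
RRRRRRRR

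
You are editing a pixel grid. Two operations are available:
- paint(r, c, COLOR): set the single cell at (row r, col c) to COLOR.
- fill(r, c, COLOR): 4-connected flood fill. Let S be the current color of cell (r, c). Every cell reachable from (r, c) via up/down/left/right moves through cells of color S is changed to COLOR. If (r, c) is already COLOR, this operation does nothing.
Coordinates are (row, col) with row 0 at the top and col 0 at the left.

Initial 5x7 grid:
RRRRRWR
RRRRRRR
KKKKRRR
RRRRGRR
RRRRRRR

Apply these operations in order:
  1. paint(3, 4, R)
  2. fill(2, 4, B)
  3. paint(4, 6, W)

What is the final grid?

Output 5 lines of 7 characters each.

After op 1 paint(3,4,R):
RRRRRWR
RRRRRRR
KKKKRRR
RRRRRRR
RRRRRRR
After op 2 fill(2,4,B) [30 cells changed]:
BBBBBWB
BBBBBBB
KKKKBBB
BBBBBBB
BBBBBBB
After op 3 paint(4,6,W):
BBBBBWB
BBBBBBB
KKKKBBB
BBBBBBB
BBBBBBW

Answer: BBBBBWB
BBBBBBB
KKKKBBB
BBBBBBB
BBBBBBW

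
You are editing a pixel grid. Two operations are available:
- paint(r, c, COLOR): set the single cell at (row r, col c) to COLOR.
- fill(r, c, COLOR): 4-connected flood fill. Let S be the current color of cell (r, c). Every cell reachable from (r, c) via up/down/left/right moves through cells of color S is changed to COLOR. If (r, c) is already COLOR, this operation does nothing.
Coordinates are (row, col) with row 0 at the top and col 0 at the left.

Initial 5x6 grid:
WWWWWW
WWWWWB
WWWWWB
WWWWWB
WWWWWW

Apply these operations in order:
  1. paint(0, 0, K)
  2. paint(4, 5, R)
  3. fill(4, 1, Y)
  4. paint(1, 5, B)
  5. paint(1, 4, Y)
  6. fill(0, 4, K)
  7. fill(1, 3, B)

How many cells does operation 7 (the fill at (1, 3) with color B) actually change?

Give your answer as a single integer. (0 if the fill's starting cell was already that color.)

Answer: 26

Derivation:
After op 1 paint(0,0,K):
KWWWWW
WWWWWB
WWWWWB
WWWWWB
WWWWWW
After op 2 paint(4,5,R):
KWWWWW
WWWWWB
WWWWWB
WWWWWB
WWWWWR
After op 3 fill(4,1,Y) [25 cells changed]:
KYYYYY
YYYYYB
YYYYYB
YYYYYB
YYYYYR
After op 4 paint(1,5,B):
KYYYYY
YYYYYB
YYYYYB
YYYYYB
YYYYYR
After op 5 paint(1,4,Y):
KYYYYY
YYYYYB
YYYYYB
YYYYYB
YYYYYR
After op 6 fill(0,4,K) [25 cells changed]:
KKKKKK
KKKKKB
KKKKKB
KKKKKB
KKKKKR
After op 7 fill(1,3,B) [26 cells changed]:
BBBBBB
BBBBBB
BBBBBB
BBBBBB
BBBBBR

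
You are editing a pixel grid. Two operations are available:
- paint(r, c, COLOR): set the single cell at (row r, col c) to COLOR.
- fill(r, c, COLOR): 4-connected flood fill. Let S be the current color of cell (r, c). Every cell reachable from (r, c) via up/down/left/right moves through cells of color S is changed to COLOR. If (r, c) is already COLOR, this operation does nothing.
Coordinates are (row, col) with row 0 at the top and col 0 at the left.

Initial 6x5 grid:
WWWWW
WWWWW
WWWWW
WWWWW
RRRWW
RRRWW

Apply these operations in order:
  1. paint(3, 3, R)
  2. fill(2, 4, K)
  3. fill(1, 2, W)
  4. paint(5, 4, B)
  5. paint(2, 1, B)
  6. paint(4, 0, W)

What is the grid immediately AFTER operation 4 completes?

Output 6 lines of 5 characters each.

After op 1 paint(3,3,R):
WWWWW
WWWWW
WWWWW
WWWRW
RRRWW
RRRWW
After op 2 fill(2,4,K) [23 cells changed]:
KKKKK
KKKKK
KKKKK
KKKRK
RRRKK
RRRKK
After op 3 fill(1,2,W) [23 cells changed]:
WWWWW
WWWWW
WWWWW
WWWRW
RRRWW
RRRWW
After op 4 paint(5,4,B):
WWWWW
WWWWW
WWWWW
WWWRW
RRRWW
RRRWB

Answer: WWWWW
WWWWW
WWWWW
WWWRW
RRRWW
RRRWB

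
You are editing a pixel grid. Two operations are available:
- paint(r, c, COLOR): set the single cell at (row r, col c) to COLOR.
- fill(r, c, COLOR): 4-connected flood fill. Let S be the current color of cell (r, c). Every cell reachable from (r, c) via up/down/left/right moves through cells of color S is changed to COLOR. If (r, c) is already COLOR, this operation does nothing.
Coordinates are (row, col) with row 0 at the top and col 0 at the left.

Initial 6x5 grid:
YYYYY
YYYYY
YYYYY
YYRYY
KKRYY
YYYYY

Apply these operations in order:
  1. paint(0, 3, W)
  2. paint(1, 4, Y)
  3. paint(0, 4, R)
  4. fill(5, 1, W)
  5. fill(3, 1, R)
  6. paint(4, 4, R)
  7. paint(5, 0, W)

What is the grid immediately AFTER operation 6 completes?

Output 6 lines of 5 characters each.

Answer: RRRRR
RRRRR
RRRRR
RRRRR
KKRRR
RRRRR

Derivation:
After op 1 paint(0,3,W):
YYYWY
YYYYY
YYYYY
YYRYY
KKRYY
YYYYY
After op 2 paint(1,4,Y):
YYYWY
YYYYY
YYYYY
YYRYY
KKRYY
YYYYY
After op 3 paint(0,4,R):
YYYWR
YYYYY
YYYYY
YYRYY
KKRYY
YYYYY
After op 4 fill(5,1,W) [24 cells changed]:
WWWWR
WWWWW
WWWWW
WWRWW
KKRWW
WWWWW
After op 5 fill(3,1,R) [25 cells changed]:
RRRRR
RRRRR
RRRRR
RRRRR
KKRRR
RRRRR
After op 6 paint(4,4,R):
RRRRR
RRRRR
RRRRR
RRRRR
KKRRR
RRRRR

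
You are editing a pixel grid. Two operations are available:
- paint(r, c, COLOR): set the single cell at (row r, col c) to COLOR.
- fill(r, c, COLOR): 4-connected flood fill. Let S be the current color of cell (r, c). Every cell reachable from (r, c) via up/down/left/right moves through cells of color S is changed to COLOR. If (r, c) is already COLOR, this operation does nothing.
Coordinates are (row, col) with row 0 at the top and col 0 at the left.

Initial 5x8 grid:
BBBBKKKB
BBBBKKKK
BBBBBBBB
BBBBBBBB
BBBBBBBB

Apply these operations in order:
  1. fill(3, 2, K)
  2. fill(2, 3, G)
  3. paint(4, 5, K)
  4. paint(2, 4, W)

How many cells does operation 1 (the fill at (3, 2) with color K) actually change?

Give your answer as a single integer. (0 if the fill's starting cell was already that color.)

After op 1 fill(3,2,K) [32 cells changed]:
KKKKKKKB
KKKKKKKK
KKKKKKKK
KKKKKKKK
KKKKKKKK

Answer: 32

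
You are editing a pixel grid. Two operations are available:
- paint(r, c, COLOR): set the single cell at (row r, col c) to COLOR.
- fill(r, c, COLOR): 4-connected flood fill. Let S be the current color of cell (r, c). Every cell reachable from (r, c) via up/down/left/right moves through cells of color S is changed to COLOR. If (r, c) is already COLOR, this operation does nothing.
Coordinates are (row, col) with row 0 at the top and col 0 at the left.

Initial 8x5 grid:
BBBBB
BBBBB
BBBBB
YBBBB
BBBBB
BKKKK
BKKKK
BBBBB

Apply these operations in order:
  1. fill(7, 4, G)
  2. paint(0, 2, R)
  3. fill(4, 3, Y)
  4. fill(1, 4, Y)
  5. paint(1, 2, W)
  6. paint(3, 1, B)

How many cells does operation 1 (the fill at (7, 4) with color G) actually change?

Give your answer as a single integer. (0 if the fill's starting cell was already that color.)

After op 1 fill(7,4,G) [31 cells changed]:
GGGGG
GGGGG
GGGGG
YGGGG
GGGGG
GKKKK
GKKKK
GGGGG

Answer: 31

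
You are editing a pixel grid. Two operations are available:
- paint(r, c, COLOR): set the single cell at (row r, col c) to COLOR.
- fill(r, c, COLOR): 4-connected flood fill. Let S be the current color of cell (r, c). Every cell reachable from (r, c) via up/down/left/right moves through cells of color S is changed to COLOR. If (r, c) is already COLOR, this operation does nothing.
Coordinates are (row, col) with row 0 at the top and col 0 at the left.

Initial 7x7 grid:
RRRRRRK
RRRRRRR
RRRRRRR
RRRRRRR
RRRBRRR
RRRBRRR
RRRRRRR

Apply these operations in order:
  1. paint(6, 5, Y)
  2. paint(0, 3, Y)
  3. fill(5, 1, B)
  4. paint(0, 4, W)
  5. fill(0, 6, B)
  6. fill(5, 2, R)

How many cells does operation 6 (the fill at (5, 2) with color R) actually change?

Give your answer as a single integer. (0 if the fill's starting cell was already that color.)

After op 1 paint(6,5,Y):
RRRRRRK
RRRRRRR
RRRRRRR
RRRRRRR
RRRBRRR
RRRBRRR
RRRRRYR
After op 2 paint(0,3,Y):
RRRYRRK
RRRRRRR
RRRRRRR
RRRRRRR
RRRBRRR
RRRBRRR
RRRRRYR
After op 3 fill(5,1,B) [44 cells changed]:
BBBYBBK
BBBBBBB
BBBBBBB
BBBBBBB
BBBBBBB
BBBBBBB
BBBBBYB
After op 4 paint(0,4,W):
BBBYWBK
BBBBBBB
BBBBBBB
BBBBBBB
BBBBBBB
BBBBBBB
BBBBBYB
After op 5 fill(0,6,B) [1 cells changed]:
BBBYWBB
BBBBBBB
BBBBBBB
BBBBBBB
BBBBBBB
BBBBBBB
BBBBBYB
After op 6 fill(5,2,R) [46 cells changed]:
RRRYWRR
RRRRRRR
RRRRRRR
RRRRRRR
RRRRRRR
RRRRRRR
RRRRRYR

Answer: 46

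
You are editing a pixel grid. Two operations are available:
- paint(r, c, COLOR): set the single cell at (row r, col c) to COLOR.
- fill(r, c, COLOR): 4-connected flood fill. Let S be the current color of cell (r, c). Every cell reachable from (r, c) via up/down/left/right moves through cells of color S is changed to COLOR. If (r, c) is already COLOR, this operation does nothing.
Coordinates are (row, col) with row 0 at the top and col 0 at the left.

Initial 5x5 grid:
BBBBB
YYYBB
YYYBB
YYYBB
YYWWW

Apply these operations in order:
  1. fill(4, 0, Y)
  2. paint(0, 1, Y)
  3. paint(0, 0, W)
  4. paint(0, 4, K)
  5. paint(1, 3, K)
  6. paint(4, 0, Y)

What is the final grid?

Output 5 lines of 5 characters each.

After op 1 fill(4,0,Y) [0 cells changed]:
BBBBB
YYYBB
YYYBB
YYYBB
YYWWW
After op 2 paint(0,1,Y):
BYBBB
YYYBB
YYYBB
YYYBB
YYWWW
After op 3 paint(0,0,W):
WYBBB
YYYBB
YYYBB
YYYBB
YYWWW
After op 4 paint(0,4,K):
WYBBK
YYYBB
YYYBB
YYYBB
YYWWW
After op 5 paint(1,3,K):
WYBBK
YYYKB
YYYBB
YYYBB
YYWWW
After op 6 paint(4,0,Y):
WYBBK
YYYKB
YYYBB
YYYBB
YYWWW

Answer: WYBBK
YYYKB
YYYBB
YYYBB
YYWWW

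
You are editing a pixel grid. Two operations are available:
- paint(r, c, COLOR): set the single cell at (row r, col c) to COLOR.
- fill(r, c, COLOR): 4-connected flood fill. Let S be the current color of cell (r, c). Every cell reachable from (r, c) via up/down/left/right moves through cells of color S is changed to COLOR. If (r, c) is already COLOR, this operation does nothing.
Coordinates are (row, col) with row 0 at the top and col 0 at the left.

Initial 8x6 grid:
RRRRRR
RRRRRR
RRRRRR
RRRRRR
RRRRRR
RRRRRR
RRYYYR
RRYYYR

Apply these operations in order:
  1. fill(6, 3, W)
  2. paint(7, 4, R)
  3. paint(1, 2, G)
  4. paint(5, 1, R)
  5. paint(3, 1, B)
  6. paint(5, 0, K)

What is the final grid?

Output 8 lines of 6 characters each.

After op 1 fill(6,3,W) [6 cells changed]:
RRRRRR
RRRRRR
RRRRRR
RRRRRR
RRRRRR
RRRRRR
RRWWWR
RRWWWR
After op 2 paint(7,4,R):
RRRRRR
RRRRRR
RRRRRR
RRRRRR
RRRRRR
RRRRRR
RRWWWR
RRWWRR
After op 3 paint(1,2,G):
RRRRRR
RRGRRR
RRRRRR
RRRRRR
RRRRRR
RRRRRR
RRWWWR
RRWWRR
After op 4 paint(5,1,R):
RRRRRR
RRGRRR
RRRRRR
RRRRRR
RRRRRR
RRRRRR
RRWWWR
RRWWRR
After op 5 paint(3,1,B):
RRRRRR
RRGRRR
RRRRRR
RBRRRR
RRRRRR
RRRRRR
RRWWWR
RRWWRR
After op 6 paint(5,0,K):
RRRRRR
RRGRRR
RRRRRR
RBRRRR
RRRRRR
KRRRRR
RRWWWR
RRWWRR

Answer: RRRRRR
RRGRRR
RRRRRR
RBRRRR
RRRRRR
KRRRRR
RRWWWR
RRWWRR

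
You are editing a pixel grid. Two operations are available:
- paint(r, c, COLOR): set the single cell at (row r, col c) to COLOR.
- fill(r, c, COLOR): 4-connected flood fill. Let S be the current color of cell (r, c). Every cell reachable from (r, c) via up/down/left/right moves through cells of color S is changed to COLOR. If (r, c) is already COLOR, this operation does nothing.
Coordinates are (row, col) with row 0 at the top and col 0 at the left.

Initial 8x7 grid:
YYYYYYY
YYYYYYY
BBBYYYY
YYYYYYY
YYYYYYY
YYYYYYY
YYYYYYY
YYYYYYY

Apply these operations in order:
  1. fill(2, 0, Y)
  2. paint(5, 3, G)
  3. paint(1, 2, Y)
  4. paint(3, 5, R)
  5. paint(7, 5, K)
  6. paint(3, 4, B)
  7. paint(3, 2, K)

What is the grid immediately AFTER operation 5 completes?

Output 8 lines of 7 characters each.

Answer: YYYYYYY
YYYYYYY
YYYYYYY
YYYYYRY
YYYYYYY
YYYGYYY
YYYYYYY
YYYYYKY

Derivation:
After op 1 fill(2,0,Y) [3 cells changed]:
YYYYYYY
YYYYYYY
YYYYYYY
YYYYYYY
YYYYYYY
YYYYYYY
YYYYYYY
YYYYYYY
After op 2 paint(5,3,G):
YYYYYYY
YYYYYYY
YYYYYYY
YYYYYYY
YYYYYYY
YYYGYYY
YYYYYYY
YYYYYYY
After op 3 paint(1,2,Y):
YYYYYYY
YYYYYYY
YYYYYYY
YYYYYYY
YYYYYYY
YYYGYYY
YYYYYYY
YYYYYYY
After op 4 paint(3,5,R):
YYYYYYY
YYYYYYY
YYYYYYY
YYYYYRY
YYYYYYY
YYYGYYY
YYYYYYY
YYYYYYY
After op 5 paint(7,5,K):
YYYYYYY
YYYYYYY
YYYYYYY
YYYYYRY
YYYYYYY
YYYGYYY
YYYYYYY
YYYYYKY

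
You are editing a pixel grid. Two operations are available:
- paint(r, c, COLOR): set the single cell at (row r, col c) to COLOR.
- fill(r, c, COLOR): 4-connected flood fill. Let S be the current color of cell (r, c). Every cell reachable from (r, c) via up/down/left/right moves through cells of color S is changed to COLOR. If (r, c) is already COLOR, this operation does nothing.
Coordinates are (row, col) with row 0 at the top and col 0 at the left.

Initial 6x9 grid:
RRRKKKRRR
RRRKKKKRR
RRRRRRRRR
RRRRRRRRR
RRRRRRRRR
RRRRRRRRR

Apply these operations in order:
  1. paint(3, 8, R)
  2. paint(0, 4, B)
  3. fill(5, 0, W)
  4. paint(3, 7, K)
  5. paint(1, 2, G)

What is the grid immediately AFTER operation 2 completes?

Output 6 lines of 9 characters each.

Answer: RRRKBKRRR
RRRKKKKRR
RRRRRRRRR
RRRRRRRRR
RRRRRRRRR
RRRRRRRRR

Derivation:
After op 1 paint(3,8,R):
RRRKKKRRR
RRRKKKKRR
RRRRRRRRR
RRRRRRRRR
RRRRRRRRR
RRRRRRRRR
After op 2 paint(0,4,B):
RRRKBKRRR
RRRKKKKRR
RRRRRRRRR
RRRRRRRRR
RRRRRRRRR
RRRRRRRRR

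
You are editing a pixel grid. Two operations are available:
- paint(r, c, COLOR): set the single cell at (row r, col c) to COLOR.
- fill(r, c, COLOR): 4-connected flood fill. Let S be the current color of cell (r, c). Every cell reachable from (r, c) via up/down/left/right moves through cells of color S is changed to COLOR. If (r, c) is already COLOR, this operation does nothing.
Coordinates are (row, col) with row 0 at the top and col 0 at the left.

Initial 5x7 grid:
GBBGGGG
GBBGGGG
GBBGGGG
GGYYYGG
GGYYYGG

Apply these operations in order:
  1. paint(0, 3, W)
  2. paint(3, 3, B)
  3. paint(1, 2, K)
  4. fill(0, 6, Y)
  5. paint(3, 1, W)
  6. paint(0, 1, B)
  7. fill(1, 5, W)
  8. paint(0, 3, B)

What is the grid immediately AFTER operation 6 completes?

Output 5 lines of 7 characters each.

Answer: GBBWYYY
GBKYYYY
GBBYYYY
GWYBYYY
GGYYYYY

Derivation:
After op 1 paint(0,3,W):
GBBWGGG
GBBGGGG
GBBGGGG
GGYYYGG
GGYYYGG
After op 2 paint(3,3,B):
GBBWGGG
GBBGGGG
GBBGGGG
GGYBYGG
GGYYYGG
After op 3 paint(1,2,K):
GBBWGGG
GBKGGGG
GBBGGGG
GGYBYGG
GGYYYGG
After op 4 fill(0,6,Y) [15 cells changed]:
GBBWYYY
GBKYYYY
GBBYYYY
GGYBYYY
GGYYYYY
After op 5 paint(3,1,W):
GBBWYYY
GBKYYYY
GBBYYYY
GWYBYYY
GGYYYYY
After op 6 paint(0,1,B):
GBBWYYY
GBKYYYY
GBBYYYY
GWYBYYY
GGYYYYY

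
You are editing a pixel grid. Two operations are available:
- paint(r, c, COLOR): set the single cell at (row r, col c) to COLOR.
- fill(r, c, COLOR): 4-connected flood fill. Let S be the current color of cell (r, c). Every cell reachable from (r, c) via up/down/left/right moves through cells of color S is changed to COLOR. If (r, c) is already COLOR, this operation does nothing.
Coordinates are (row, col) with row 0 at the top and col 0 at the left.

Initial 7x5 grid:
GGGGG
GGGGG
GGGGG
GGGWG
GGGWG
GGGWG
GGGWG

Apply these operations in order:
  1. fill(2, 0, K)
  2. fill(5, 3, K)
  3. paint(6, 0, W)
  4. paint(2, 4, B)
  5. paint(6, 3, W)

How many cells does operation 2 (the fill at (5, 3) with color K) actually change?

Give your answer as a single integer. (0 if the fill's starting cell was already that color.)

Answer: 4

Derivation:
After op 1 fill(2,0,K) [31 cells changed]:
KKKKK
KKKKK
KKKKK
KKKWK
KKKWK
KKKWK
KKKWK
After op 2 fill(5,3,K) [4 cells changed]:
KKKKK
KKKKK
KKKKK
KKKKK
KKKKK
KKKKK
KKKKK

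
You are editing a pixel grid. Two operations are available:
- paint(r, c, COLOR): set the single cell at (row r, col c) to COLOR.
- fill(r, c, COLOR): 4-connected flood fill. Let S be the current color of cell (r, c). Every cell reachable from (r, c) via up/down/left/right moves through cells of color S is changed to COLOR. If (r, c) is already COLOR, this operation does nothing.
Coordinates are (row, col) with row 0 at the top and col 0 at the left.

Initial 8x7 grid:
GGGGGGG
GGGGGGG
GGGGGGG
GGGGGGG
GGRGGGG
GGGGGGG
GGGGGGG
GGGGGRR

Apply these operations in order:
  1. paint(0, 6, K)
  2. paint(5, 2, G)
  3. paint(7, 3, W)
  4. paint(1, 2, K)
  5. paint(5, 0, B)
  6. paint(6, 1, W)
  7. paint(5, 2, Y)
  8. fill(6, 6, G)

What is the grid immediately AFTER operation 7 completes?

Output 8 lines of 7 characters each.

Answer: GGGGGGK
GGKGGGG
GGGGGGG
GGGGGGG
GGRGGGG
BGYGGGG
GWGGGGG
GGGWGRR

Derivation:
After op 1 paint(0,6,K):
GGGGGGK
GGGGGGG
GGGGGGG
GGGGGGG
GGRGGGG
GGGGGGG
GGGGGGG
GGGGGRR
After op 2 paint(5,2,G):
GGGGGGK
GGGGGGG
GGGGGGG
GGGGGGG
GGRGGGG
GGGGGGG
GGGGGGG
GGGGGRR
After op 3 paint(7,3,W):
GGGGGGK
GGGGGGG
GGGGGGG
GGGGGGG
GGRGGGG
GGGGGGG
GGGGGGG
GGGWGRR
After op 4 paint(1,2,K):
GGGGGGK
GGKGGGG
GGGGGGG
GGGGGGG
GGRGGGG
GGGGGGG
GGGGGGG
GGGWGRR
After op 5 paint(5,0,B):
GGGGGGK
GGKGGGG
GGGGGGG
GGGGGGG
GGRGGGG
BGGGGGG
GGGGGGG
GGGWGRR
After op 6 paint(6,1,W):
GGGGGGK
GGKGGGG
GGGGGGG
GGGGGGG
GGRGGGG
BGGGGGG
GWGGGGG
GGGWGRR
After op 7 paint(5,2,Y):
GGGGGGK
GGKGGGG
GGGGGGG
GGGGGGG
GGRGGGG
BGYGGGG
GWGGGGG
GGGWGRR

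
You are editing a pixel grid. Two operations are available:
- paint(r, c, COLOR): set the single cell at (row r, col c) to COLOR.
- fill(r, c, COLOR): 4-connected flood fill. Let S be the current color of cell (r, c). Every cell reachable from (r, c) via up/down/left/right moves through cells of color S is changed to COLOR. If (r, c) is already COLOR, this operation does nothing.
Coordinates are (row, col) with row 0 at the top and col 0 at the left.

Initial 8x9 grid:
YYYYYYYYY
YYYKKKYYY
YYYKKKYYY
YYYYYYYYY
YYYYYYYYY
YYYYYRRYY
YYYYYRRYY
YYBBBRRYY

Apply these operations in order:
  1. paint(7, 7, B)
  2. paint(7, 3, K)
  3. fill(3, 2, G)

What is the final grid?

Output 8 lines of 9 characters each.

Answer: GGGGGGGGG
GGGKKKGGG
GGGKKKGGG
GGGGGGGGG
GGGGGGGGG
GGGGGRRGG
GGGGGRRGG
GGBKBRRBG

Derivation:
After op 1 paint(7,7,B):
YYYYYYYYY
YYYKKKYYY
YYYKKKYYY
YYYYYYYYY
YYYYYYYYY
YYYYYRRYY
YYYYYRRYY
YYBBBRRBY
After op 2 paint(7,3,K):
YYYYYYYYY
YYYKKKYYY
YYYKKKYYY
YYYYYYYYY
YYYYYYYYY
YYYYYRRYY
YYYYYRRYY
YYBKBRRBY
After op 3 fill(3,2,G) [56 cells changed]:
GGGGGGGGG
GGGKKKGGG
GGGKKKGGG
GGGGGGGGG
GGGGGGGGG
GGGGGRRGG
GGGGGRRGG
GGBKBRRBG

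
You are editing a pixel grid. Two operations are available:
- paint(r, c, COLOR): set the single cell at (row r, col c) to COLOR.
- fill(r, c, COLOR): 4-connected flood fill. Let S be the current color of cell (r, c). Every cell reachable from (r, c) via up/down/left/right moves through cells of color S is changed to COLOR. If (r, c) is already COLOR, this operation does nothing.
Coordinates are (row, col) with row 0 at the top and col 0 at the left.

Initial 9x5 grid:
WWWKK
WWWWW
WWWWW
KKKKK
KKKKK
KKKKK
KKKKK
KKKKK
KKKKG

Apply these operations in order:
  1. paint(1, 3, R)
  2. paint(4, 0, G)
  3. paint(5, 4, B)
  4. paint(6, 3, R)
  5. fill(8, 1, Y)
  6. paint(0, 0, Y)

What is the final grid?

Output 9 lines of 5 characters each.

After op 1 paint(1,3,R):
WWWKK
WWWRW
WWWWW
KKKKK
KKKKK
KKKKK
KKKKK
KKKKK
KKKKG
After op 2 paint(4,0,G):
WWWKK
WWWRW
WWWWW
KKKKK
GKKKK
KKKKK
KKKKK
KKKKK
KKKKG
After op 3 paint(5,4,B):
WWWKK
WWWRW
WWWWW
KKKKK
GKKKK
KKKKB
KKKKK
KKKKK
KKKKG
After op 4 paint(6,3,R):
WWWKK
WWWRW
WWWWW
KKKKK
GKKKK
KKKKB
KKKRK
KKKKK
KKKKG
After op 5 fill(8,1,Y) [26 cells changed]:
WWWKK
WWWRW
WWWWW
YYYYY
GYYYY
YYYYB
YYYRY
YYYYY
YYYYG
After op 6 paint(0,0,Y):
YWWKK
WWWRW
WWWWW
YYYYY
GYYYY
YYYYB
YYYRY
YYYYY
YYYYG

Answer: YWWKK
WWWRW
WWWWW
YYYYY
GYYYY
YYYYB
YYYRY
YYYYY
YYYYG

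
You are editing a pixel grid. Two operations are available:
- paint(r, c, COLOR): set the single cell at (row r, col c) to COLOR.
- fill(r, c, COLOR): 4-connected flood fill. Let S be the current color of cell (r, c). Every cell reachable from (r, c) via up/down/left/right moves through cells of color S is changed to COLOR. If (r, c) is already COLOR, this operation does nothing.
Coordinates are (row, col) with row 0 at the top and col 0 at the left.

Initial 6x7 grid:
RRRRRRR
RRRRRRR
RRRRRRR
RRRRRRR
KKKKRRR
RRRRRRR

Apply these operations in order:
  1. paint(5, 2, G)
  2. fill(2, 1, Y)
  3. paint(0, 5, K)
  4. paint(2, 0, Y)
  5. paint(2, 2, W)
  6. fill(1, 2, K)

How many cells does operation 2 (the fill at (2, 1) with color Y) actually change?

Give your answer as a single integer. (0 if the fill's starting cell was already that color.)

Answer: 35

Derivation:
After op 1 paint(5,2,G):
RRRRRRR
RRRRRRR
RRRRRRR
RRRRRRR
KKKKRRR
RRGRRRR
After op 2 fill(2,1,Y) [35 cells changed]:
YYYYYYY
YYYYYYY
YYYYYYY
YYYYYYY
KKKKYYY
RRGYYYY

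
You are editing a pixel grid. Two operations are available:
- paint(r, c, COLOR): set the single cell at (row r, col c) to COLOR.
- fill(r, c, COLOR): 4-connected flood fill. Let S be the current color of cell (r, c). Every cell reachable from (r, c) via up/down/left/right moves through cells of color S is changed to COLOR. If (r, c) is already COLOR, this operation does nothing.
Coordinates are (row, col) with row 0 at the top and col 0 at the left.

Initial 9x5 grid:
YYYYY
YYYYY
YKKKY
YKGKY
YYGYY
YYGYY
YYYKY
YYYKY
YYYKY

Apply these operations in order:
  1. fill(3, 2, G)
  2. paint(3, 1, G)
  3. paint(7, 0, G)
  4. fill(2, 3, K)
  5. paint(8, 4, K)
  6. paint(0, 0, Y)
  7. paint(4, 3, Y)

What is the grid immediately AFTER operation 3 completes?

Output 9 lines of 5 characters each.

After op 1 fill(3,2,G) [0 cells changed]:
YYYYY
YYYYY
YKKKY
YKGKY
YYGYY
YYGYY
YYYKY
YYYKY
YYYKY
After op 2 paint(3,1,G):
YYYYY
YYYYY
YKKKY
YGGKY
YYGYY
YYGYY
YYYKY
YYYKY
YYYKY
After op 3 paint(7,0,G):
YYYYY
YYYYY
YKKKY
YGGKY
YYGYY
YYGYY
YYYKY
GYYKY
YYYKY

Answer: YYYYY
YYYYY
YKKKY
YGGKY
YYGYY
YYGYY
YYYKY
GYYKY
YYYKY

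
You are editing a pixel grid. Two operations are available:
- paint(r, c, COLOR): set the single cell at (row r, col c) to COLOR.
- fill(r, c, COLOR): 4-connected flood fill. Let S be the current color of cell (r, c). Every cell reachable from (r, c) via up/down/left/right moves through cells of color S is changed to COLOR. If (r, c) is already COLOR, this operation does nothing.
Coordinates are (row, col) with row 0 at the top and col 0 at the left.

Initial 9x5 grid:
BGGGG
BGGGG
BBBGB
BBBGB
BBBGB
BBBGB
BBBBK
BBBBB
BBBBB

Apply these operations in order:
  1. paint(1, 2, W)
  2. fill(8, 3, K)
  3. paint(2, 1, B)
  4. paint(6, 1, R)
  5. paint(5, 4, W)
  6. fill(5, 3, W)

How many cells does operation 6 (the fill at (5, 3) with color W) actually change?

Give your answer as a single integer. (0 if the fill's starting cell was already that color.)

Answer: 11

Derivation:
After op 1 paint(1,2,W):
BGGGG
BGWGG
BBBGB
BBBGB
BBBGB
BBBGB
BBBBK
BBBBB
BBBBB
After op 2 fill(8,3,K) [28 cells changed]:
KGGGG
KGWGG
KKKGB
KKKGB
KKKGB
KKKGB
KKKKK
KKKKK
KKKKK
After op 3 paint(2,1,B):
KGGGG
KGWGG
KBKGB
KKKGB
KKKGB
KKKGB
KKKKK
KKKKK
KKKKK
After op 4 paint(6,1,R):
KGGGG
KGWGG
KBKGB
KKKGB
KKKGB
KKKGB
KRKKK
KKKKK
KKKKK
After op 5 paint(5,4,W):
KGGGG
KGWGG
KBKGB
KKKGB
KKKGB
KKKGW
KRKKK
KKKKK
KKKKK
After op 6 fill(5,3,W) [11 cells changed]:
KWWWW
KWWWW
KBKWB
KKKWB
KKKWB
KKKWW
KRKKK
KKKKK
KKKKK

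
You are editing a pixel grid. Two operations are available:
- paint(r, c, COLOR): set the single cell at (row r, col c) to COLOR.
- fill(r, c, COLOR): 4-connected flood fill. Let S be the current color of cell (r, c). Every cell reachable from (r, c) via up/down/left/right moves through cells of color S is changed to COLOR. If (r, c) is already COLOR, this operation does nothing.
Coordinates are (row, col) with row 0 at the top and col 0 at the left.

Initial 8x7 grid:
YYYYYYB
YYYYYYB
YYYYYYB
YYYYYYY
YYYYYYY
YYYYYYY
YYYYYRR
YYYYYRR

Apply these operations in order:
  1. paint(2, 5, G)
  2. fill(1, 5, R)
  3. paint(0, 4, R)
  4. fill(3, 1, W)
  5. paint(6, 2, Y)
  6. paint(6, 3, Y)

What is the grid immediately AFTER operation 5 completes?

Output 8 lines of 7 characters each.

After op 1 paint(2,5,G):
YYYYYYB
YYYYYYB
YYYYYGB
YYYYYYY
YYYYYYY
YYYYYYY
YYYYYRR
YYYYYRR
After op 2 fill(1,5,R) [48 cells changed]:
RRRRRRB
RRRRRRB
RRRRRGB
RRRRRRR
RRRRRRR
RRRRRRR
RRRRRRR
RRRRRRR
After op 3 paint(0,4,R):
RRRRRRB
RRRRRRB
RRRRRGB
RRRRRRR
RRRRRRR
RRRRRRR
RRRRRRR
RRRRRRR
After op 4 fill(3,1,W) [52 cells changed]:
WWWWWWB
WWWWWWB
WWWWWGB
WWWWWWW
WWWWWWW
WWWWWWW
WWWWWWW
WWWWWWW
After op 5 paint(6,2,Y):
WWWWWWB
WWWWWWB
WWWWWGB
WWWWWWW
WWWWWWW
WWWWWWW
WWYWWWW
WWWWWWW

Answer: WWWWWWB
WWWWWWB
WWWWWGB
WWWWWWW
WWWWWWW
WWWWWWW
WWYWWWW
WWWWWWW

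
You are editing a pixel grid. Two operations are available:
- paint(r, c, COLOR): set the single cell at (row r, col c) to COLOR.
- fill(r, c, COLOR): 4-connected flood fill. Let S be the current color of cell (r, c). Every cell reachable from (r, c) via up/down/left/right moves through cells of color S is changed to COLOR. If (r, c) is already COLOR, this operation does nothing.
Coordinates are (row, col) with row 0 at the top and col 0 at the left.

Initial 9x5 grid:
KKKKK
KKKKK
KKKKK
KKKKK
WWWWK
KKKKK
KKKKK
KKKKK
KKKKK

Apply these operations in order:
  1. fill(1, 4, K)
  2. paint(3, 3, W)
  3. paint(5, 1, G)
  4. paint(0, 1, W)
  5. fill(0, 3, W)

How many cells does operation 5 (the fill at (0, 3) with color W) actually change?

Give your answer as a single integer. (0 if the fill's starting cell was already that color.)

After op 1 fill(1,4,K) [0 cells changed]:
KKKKK
KKKKK
KKKKK
KKKKK
WWWWK
KKKKK
KKKKK
KKKKK
KKKKK
After op 2 paint(3,3,W):
KKKKK
KKKKK
KKKKK
KKKWK
WWWWK
KKKKK
KKKKK
KKKKK
KKKKK
After op 3 paint(5,1,G):
KKKKK
KKKKK
KKKKK
KKKWK
WWWWK
KGKKK
KKKKK
KKKKK
KKKKK
After op 4 paint(0,1,W):
KWKKK
KKKKK
KKKKK
KKKWK
WWWWK
KGKKK
KKKKK
KKKKK
KKKKK
After op 5 fill(0,3,W) [38 cells changed]:
WWWWW
WWWWW
WWWWW
WWWWW
WWWWW
WGWWW
WWWWW
WWWWW
WWWWW

Answer: 38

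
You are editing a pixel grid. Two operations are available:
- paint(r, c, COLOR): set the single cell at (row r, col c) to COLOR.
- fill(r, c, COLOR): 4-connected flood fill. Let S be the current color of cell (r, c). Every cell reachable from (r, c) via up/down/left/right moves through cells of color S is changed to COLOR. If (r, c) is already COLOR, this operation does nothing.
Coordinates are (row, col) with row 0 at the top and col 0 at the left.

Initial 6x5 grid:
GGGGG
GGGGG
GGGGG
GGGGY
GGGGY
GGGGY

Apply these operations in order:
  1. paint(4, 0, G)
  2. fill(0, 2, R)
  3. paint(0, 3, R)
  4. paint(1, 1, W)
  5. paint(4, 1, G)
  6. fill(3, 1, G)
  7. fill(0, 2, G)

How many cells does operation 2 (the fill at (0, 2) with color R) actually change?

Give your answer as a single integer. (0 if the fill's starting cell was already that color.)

After op 1 paint(4,0,G):
GGGGG
GGGGG
GGGGG
GGGGY
GGGGY
GGGGY
After op 2 fill(0,2,R) [27 cells changed]:
RRRRR
RRRRR
RRRRR
RRRRY
RRRRY
RRRRY

Answer: 27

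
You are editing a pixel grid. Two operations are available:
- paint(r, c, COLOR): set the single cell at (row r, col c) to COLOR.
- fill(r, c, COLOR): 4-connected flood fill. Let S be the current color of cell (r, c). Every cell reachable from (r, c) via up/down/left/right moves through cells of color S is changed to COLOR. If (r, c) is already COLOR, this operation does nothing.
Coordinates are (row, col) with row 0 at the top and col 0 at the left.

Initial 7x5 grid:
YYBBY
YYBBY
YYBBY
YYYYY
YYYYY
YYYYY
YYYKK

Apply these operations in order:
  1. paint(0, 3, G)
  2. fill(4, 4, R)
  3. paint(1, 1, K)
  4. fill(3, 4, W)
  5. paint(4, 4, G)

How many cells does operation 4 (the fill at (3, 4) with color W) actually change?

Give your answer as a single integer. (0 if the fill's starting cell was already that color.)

After op 1 paint(0,3,G):
YYBGY
YYBBY
YYBBY
YYYYY
YYYYY
YYYYY
YYYKK
After op 2 fill(4,4,R) [27 cells changed]:
RRBGR
RRBBR
RRBBR
RRRRR
RRRRR
RRRRR
RRRKK
After op 3 paint(1,1,K):
RRBGR
RKBBR
RRBBR
RRRRR
RRRRR
RRRRR
RRRKK
After op 4 fill(3,4,W) [26 cells changed]:
WWBGW
WKBBW
WWBBW
WWWWW
WWWWW
WWWWW
WWWKK

Answer: 26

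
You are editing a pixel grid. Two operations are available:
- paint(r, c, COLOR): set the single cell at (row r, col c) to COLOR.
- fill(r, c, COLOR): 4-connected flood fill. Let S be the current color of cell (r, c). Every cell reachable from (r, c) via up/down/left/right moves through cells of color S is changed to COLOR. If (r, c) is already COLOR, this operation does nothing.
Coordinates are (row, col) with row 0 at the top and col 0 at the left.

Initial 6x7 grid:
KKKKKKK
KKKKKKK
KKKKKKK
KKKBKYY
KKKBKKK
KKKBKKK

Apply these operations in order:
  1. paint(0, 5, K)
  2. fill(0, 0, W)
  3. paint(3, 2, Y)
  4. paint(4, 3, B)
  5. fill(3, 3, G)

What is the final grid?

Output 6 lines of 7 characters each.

After op 1 paint(0,5,K):
KKKKKKK
KKKKKKK
KKKKKKK
KKKBKYY
KKKBKKK
KKKBKKK
After op 2 fill(0,0,W) [37 cells changed]:
WWWWWWW
WWWWWWW
WWWWWWW
WWWBWYY
WWWBWWW
WWWBWWW
After op 3 paint(3,2,Y):
WWWWWWW
WWWWWWW
WWWWWWW
WWYBWYY
WWWBWWW
WWWBWWW
After op 4 paint(4,3,B):
WWWWWWW
WWWWWWW
WWWWWWW
WWYBWYY
WWWBWWW
WWWBWWW
After op 5 fill(3,3,G) [3 cells changed]:
WWWWWWW
WWWWWWW
WWWWWWW
WWYGWYY
WWWGWWW
WWWGWWW

Answer: WWWWWWW
WWWWWWW
WWWWWWW
WWYGWYY
WWWGWWW
WWWGWWW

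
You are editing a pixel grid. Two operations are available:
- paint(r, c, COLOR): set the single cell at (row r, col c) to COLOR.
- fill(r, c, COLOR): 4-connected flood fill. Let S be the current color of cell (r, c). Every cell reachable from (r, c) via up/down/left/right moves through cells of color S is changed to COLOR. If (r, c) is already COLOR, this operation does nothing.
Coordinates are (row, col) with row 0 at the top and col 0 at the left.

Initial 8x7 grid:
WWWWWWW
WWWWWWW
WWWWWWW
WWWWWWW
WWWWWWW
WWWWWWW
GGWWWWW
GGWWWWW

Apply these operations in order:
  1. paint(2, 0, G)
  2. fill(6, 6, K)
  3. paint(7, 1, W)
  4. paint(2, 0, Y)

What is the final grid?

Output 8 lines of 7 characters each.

Answer: KKKKKKK
KKKKKKK
YKKKKKK
KKKKKKK
KKKKKKK
KKKKKKK
GGKKKKK
GWKKKKK

Derivation:
After op 1 paint(2,0,G):
WWWWWWW
WWWWWWW
GWWWWWW
WWWWWWW
WWWWWWW
WWWWWWW
GGWWWWW
GGWWWWW
After op 2 fill(6,6,K) [51 cells changed]:
KKKKKKK
KKKKKKK
GKKKKKK
KKKKKKK
KKKKKKK
KKKKKKK
GGKKKKK
GGKKKKK
After op 3 paint(7,1,W):
KKKKKKK
KKKKKKK
GKKKKKK
KKKKKKK
KKKKKKK
KKKKKKK
GGKKKKK
GWKKKKK
After op 4 paint(2,0,Y):
KKKKKKK
KKKKKKK
YKKKKKK
KKKKKKK
KKKKKKK
KKKKKKK
GGKKKKK
GWKKKKK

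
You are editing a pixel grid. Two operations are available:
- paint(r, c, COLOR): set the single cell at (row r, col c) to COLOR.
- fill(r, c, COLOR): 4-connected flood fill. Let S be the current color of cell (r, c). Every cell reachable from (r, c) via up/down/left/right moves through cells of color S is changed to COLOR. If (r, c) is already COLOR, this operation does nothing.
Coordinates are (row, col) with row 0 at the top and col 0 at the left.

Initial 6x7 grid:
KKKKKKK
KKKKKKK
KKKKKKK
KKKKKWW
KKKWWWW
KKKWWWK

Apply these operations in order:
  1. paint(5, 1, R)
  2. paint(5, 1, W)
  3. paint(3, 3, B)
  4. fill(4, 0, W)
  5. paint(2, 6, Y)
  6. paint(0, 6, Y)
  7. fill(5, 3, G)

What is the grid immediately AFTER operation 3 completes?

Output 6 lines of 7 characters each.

After op 1 paint(5,1,R):
KKKKKKK
KKKKKKK
KKKKKKK
KKKKKWW
KKKWWWW
KRKWWWK
After op 2 paint(5,1,W):
KKKKKKK
KKKKKKK
KKKKKKK
KKKKKWW
KKKWWWW
KWKWWWK
After op 3 paint(3,3,B):
KKKKKKK
KKKKKKK
KKKKKKK
KKKBKWW
KKKWWWW
KWKWWWK

Answer: KKKKKKK
KKKKKKK
KKKKKKK
KKKBKWW
KKKWWWW
KWKWWWK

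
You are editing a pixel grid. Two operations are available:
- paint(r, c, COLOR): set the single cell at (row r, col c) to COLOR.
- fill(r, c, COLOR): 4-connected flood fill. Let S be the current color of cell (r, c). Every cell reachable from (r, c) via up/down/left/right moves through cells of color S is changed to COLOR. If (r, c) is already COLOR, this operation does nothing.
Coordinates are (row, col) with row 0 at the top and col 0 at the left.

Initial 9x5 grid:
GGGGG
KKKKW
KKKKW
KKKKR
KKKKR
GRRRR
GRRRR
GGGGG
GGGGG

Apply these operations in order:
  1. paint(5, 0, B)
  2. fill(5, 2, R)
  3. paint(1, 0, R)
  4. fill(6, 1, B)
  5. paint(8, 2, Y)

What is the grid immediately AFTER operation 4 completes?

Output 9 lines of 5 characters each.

After op 1 paint(5,0,B):
GGGGG
KKKKW
KKKKW
KKKKR
KKKKR
BRRRR
GRRRR
GGGGG
GGGGG
After op 2 fill(5,2,R) [0 cells changed]:
GGGGG
KKKKW
KKKKW
KKKKR
KKKKR
BRRRR
GRRRR
GGGGG
GGGGG
After op 3 paint(1,0,R):
GGGGG
RKKKW
KKKKW
KKKKR
KKKKR
BRRRR
GRRRR
GGGGG
GGGGG
After op 4 fill(6,1,B) [10 cells changed]:
GGGGG
RKKKW
KKKKW
KKKKB
KKKKB
BBBBB
GBBBB
GGGGG
GGGGG

Answer: GGGGG
RKKKW
KKKKW
KKKKB
KKKKB
BBBBB
GBBBB
GGGGG
GGGGG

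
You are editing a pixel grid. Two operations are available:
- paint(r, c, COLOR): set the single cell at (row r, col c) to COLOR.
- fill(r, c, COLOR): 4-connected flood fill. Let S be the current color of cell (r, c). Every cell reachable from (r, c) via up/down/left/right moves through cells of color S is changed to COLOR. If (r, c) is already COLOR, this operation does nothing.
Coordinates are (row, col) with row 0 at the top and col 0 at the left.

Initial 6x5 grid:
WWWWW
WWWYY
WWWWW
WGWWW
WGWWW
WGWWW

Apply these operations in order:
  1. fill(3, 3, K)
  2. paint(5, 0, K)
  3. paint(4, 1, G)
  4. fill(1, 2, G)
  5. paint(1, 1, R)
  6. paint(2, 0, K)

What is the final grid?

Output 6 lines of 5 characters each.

Answer: GGGGG
GRGYY
KGGGG
GGGGG
GGGGG
GGGGG

Derivation:
After op 1 fill(3,3,K) [25 cells changed]:
KKKKK
KKKYY
KKKKK
KGKKK
KGKKK
KGKKK
After op 2 paint(5,0,K):
KKKKK
KKKYY
KKKKK
KGKKK
KGKKK
KGKKK
After op 3 paint(4,1,G):
KKKKK
KKKYY
KKKKK
KGKKK
KGKKK
KGKKK
After op 4 fill(1,2,G) [25 cells changed]:
GGGGG
GGGYY
GGGGG
GGGGG
GGGGG
GGGGG
After op 5 paint(1,1,R):
GGGGG
GRGYY
GGGGG
GGGGG
GGGGG
GGGGG
After op 6 paint(2,0,K):
GGGGG
GRGYY
KGGGG
GGGGG
GGGGG
GGGGG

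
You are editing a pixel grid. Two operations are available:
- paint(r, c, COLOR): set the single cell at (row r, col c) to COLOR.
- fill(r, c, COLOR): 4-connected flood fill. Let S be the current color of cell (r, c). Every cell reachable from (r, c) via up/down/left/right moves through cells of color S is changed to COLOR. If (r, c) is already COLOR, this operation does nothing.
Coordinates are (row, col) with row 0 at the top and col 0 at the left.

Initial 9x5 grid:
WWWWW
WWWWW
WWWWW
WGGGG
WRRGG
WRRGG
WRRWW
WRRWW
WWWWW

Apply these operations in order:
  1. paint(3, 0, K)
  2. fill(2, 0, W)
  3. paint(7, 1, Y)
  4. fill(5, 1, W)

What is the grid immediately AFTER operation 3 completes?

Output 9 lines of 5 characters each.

Answer: WWWWW
WWWWW
WWWWW
KGGGG
WRRGG
WRRGG
WRRWW
WYRWW
WWWWW

Derivation:
After op 1 paint(3,0,K):
WWWWW
WWWWW
WWWWW
KGGGG
WRRGG
WRRGG
WRRWW
WRRWW
WWWWW
After op 2 fill(2,0,W) [0 cells changed]:
WWWWW
WWWWW
WWWWW
KGGGG
WRRGG
WRRGG
WRRWW
WRRWW
WWWWW
After op 3 paint(7,1,Y):
WWWWW
WWWWW
WWWWW
KGGGG
WRRGG
WRRGG
WRRWW
WYRWW
WWWWW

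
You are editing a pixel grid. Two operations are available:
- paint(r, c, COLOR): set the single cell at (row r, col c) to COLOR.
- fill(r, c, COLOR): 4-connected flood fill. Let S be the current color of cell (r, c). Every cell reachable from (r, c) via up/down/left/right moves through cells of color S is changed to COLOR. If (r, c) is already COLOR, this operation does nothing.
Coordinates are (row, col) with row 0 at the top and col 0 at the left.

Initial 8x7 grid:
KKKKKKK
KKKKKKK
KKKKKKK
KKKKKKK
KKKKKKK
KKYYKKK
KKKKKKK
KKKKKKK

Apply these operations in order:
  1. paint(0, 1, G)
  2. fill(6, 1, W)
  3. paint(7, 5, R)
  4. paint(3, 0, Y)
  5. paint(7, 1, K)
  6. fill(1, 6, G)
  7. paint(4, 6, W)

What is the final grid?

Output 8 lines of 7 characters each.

Answer: GGGGGGG
GGGGGGG
GGGGGGG
YGGGGGG
GGGGGGW
GGYYGGG
GGGGGGG
GKGGGRG

Derivation:
After op 1 paint(0,1,G):
KGKKKKK
KKKKKKK
KKKKKKK
KKKKKKK
KKKKKKK
KKYYKKK
KKKKKKK
KKKKKKK
After op 2 fill(6,1,W) [53 cells changed]:
WGWWWWW
WWWWWWW
WWWWWWW
WWWWWWW
WWWWWWW
WWYYWWW
WWWWWWW
WWWWWWW
After op 3 paint(7,5,R):
WGWWWWW
WWWWWWW
WWWWWWW
WWWWWWW
WWWWWWW
WWYYWWW
WWWWWWW
WWWWWRW
After op 4 paint(3,0,Y):
WGWWWWW
WWWWWWW
WWWWWWW
YWWWWWW
WWWWWWW
WWYYWWW
WWWWWWW
WWWWWRW
After op 5 paint(7,1,K):
WGWWWWW
WWWWWWW
WWWWWWW
YWWWWWW
WWWWWWW
WWYYWWW
WWWWWWW
WKWWWRW
After op 6 fill(1,6,G) [50 cells changed]:
GGGGGGG
GGGGGGG
GGGGGGG
YGGGGGG
GGGGGGG
GGYYGGG
GGGGGGG
GKGGGRG
After op 7 paint(4,6,W):
GGGGGGG
GGGGGGG
GGGGGGG
YGGGGGG
GGGGGGW
GGYYGGG
GGGGGGG
GKGGGRG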